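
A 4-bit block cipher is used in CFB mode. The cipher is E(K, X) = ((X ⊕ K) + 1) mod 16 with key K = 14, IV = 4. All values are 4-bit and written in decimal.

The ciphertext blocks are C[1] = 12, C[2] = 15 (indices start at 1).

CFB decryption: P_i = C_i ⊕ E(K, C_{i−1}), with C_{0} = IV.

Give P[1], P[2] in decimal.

P[1]: E(K, 4) = 11; 12 ⊕ 11 = 7.
P[2]: E(K, 12) = 3; 15 ⊕ 3 = 12.

P[1] = 7, P[2] = 12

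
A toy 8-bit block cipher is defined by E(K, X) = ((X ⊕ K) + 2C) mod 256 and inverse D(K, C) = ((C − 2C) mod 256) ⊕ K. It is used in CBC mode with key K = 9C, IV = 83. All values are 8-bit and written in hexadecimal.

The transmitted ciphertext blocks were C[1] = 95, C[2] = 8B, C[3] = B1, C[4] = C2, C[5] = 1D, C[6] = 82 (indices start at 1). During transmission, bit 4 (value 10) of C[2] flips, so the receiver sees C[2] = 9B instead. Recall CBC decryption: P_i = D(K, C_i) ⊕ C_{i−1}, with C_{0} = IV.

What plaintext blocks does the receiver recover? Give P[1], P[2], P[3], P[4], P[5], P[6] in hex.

Only C[2] changed, to 9B. In CBC, a change in C_i garbles P_i and flips the same bit in P_{i+1}. Decrypting the received ciphertext:
P[1]: D(K, 95) = F5; F5 ⊕ 83 = 76.
P[2]: D(K, 9B) = F3; F3 ⊕ 95 = 66.
P[3]: D(K, B1) = 19; 19 ⊕ 9B = 82.
P[4]: D(K, C2) = 0A; 0A ⊕ B1 = BB.
P[5]: D(K, 1D) = 6D; 6D ⊕ C2 = AF.
P[6]: D(K, 82) = CA; CA ⊕ 1D = D7.
Blocks that differ from the original plaintext: P[2], P[3].

P[1] = 76, P[2] = 66, P[3] = 82, P[4] = BB, P[5] = AF, P[6] = D7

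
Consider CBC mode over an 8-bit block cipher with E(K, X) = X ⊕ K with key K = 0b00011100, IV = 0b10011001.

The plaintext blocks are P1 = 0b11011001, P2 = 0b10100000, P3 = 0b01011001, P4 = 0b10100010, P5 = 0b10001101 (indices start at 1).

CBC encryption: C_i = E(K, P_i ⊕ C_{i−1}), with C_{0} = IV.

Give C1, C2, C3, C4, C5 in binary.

C1 = 0b01011100, C2 = 0b11100000, C3 = 0b10100101, C4 = 0b00011011, C5 = 0b10001010

C1: P1 ⊕ 0b10011001 = 0b01000000; E(K, 0b01000000) = 0b01011100.
C2: P2 ⊕ 0b01011100 = 0b11111100; E(K, 0b11111100) = 0b11100000.
C3: P3 ⊕ 0b11100000 = 0b10111001; E(K, 0b10111001) = 0b10100101.
C4: P4 ⊕ 0b10100101 = 0b00000111; E(K, 0b00000111) = 0b00011011.
C5: P5 ⊕ 0b00011011 = 0b10010110; E(K, 0b10010110) = 0b10001010.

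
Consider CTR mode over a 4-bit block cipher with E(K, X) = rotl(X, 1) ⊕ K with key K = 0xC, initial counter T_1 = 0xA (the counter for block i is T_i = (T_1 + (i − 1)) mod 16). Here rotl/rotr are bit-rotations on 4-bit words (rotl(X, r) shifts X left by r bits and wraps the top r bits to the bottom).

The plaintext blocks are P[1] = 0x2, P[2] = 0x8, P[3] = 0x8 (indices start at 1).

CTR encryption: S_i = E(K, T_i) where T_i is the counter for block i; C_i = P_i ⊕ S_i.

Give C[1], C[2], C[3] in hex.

C[1]: T = 0xA, S = E(K, T) = 0x9; 0x2 ⊕ 0x9 = 0xB.
C[2]: T = 0xB, S = E(K, T) = 0xB; 0x8 ⊕ 0xB = 0x3.
C[3]: T = 0xC, S = E(K, T) = 0x5; 0x8 ⊕ 0x5 = 0xD.

C[1] = 0xB, C[2] = 0x3, C[3] = 0xD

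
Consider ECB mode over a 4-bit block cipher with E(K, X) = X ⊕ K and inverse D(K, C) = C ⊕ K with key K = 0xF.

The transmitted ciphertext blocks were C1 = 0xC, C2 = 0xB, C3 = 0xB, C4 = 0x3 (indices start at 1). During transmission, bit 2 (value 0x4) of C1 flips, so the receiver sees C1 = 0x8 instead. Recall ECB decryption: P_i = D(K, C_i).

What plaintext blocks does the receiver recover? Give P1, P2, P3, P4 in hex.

P1 = 0x7, P2 = 0x4, P3 = 0x4, P4 = 0xC

Only C1 changed, to 0x8. In ECB, a change in C_i affects only P_i. Decrypting the received ciphertext:
P1: D(K, 0x8) = 0x7.
P2: D(K, 0xB) = 0x4.
P3: D(K, 0xB) = 0x4.
P4: D(K, 0x3) = 0xC.
Blocks that differ from the original plaintext: P1.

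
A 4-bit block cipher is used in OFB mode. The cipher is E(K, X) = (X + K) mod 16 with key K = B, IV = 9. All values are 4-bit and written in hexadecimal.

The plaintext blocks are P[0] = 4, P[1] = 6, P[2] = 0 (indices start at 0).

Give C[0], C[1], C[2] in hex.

C[0] = 0, C[1] = 9, C[2] = A

OFB encryption: S_i = E(K, S_{i−1}) with S_{−1} = IV; C_i = P_i ⊕ S_i.
C[0]: S = E(K, 9) = 4; 4 ⊕ 4 = 0.
C[1]: S = E(K, 4) = F; 6 ⊕ F = 9.
C[2]: S = E(K, F) = A; 0 ⊕ A = A.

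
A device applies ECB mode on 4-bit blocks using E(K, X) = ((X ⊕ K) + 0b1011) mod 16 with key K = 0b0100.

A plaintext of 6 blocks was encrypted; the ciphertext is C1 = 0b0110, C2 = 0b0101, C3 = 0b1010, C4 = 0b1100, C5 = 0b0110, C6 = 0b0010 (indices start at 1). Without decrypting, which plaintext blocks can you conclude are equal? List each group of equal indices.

P1 = P5

ECB encrypts each block independently with the same key, so equal ciphertext blocks imply equal plaintext blocks.
C1 = C5 = 0b0110, so P1 = P5.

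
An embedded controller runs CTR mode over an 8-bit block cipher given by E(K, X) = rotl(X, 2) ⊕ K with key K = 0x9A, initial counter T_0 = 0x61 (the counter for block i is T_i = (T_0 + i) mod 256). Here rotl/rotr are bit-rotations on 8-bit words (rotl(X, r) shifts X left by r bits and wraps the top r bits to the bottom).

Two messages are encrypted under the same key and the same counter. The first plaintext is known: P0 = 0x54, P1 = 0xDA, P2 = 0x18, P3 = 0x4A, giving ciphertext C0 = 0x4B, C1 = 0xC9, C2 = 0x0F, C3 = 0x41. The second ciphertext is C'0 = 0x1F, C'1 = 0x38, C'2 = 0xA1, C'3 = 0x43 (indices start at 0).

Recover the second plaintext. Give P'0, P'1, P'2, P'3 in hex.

P'0 = 0x00, P'1 = 0x2B, P'2 = 0xB6, P'3 = 0x48

In CTR with a reused counter, both messages share the same keystream S_i, so C_i ⊕ C'_i = P_i ⊕ P'_i and thus P'_i = P_i ⊕ C_i ⊕ C'_i.
P'0: 0x54 ⊕ 0x4B ⊕ 0x1F = 0x00.
P'1: 0xDA ⊕ 0xC9 ⊕ 0x38 = 0x2B.
P'2: 0x18 ⊕ 0x0F ⊕ 0xA1 = 0xB6.
P'3: 0x4A ⊕ 0x41 ⊕ 0x43 = 0x48.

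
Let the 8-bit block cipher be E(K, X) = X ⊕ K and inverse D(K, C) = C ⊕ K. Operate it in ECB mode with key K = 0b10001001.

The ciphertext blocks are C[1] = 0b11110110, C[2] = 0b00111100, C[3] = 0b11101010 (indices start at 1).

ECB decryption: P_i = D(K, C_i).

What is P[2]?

P[2]: D(K, 0b00111100) = 0b10110101.

P[2] = 0b10110101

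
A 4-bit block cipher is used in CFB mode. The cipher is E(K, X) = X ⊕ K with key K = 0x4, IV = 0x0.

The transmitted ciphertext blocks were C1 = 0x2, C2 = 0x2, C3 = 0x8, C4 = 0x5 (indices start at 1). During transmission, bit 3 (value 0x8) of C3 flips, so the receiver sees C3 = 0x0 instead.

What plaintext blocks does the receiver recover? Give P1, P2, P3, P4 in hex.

CFB decryption: P_i = C_i ⊕ E(K, C_{i−1}), with C_{0} = IV.
Only C3 changed, to 0x0. In CFB, a change in C_i flips the same bit in P_i and garbles P_{i+1}. Decrypting the received ciphertext:
P1: E(K, 0x0) = 0x4; 0x2 ⊕ 0x4 = 0x6.
P2: E(K, 0x2) = 0x6; 0x2 ⊕ 0x6 = 0x4.
P3: E(K, 0x2) = 0x6; 0x0 ⊕ 0x6 = 0x6.
P4: E(K, 0x0) = 0x4; 0x5 ⊕ 0x4 = 0x1.
Blocks that differ from the original plaintext: P3, P4.

P1 = 0x6, P2 = 0x4, P3 = 0x6, P4 = 0x1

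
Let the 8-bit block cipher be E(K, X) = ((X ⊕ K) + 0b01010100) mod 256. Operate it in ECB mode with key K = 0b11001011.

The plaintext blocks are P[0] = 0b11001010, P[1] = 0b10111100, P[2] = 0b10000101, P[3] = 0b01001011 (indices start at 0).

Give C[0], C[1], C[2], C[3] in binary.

C[0] = 0b01010101, C[1] = 0b11001011, C[2] = 0b10100010, C[3] = 0b11010100

ECB encryption: C_i = E(K, P_i).
C[0]: E(K, 0b11001010) = 0b01010101.
C[1]: E(K, 0b10111100) = 0b11001011.
C[2]: E(K, 0b10000101) = 0b10100010.
C[3]: E(K, 0b01001011) = 0b11010100.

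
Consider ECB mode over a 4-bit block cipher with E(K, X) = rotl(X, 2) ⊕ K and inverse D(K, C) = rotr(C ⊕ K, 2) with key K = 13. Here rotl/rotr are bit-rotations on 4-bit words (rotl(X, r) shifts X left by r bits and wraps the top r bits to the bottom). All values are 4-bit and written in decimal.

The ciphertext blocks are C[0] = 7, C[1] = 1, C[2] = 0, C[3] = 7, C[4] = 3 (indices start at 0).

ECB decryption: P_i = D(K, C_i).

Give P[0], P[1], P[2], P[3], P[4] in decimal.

P[0] = 10, P[1] = 3, P[2] = 7, P[3] = 10, P[4] = 11

P[0]: D(K, 7) = 10.
P[1]: D(K, 1) = 3.
P[2]: D(K, 0) = 7.
P[3]: D(K, 7) = 10.
P[4]: D(K, 3) = 11.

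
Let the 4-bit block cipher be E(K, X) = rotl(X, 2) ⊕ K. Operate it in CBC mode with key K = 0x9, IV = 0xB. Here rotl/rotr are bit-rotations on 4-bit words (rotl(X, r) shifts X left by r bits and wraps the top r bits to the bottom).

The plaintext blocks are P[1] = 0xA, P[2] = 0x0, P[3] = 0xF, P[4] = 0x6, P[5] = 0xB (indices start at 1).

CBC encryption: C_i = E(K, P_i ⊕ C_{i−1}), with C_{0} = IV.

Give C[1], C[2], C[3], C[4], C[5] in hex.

C[1]: P[1] ⊕ 0xB = 0x1; E(K, 0x1) = 0xD.
C[2]: P[2] ⊕ 0xD = 0xD; E(K, 0xD) = 0xE.
C[3]: P[3] ⊕ 0xE = 0x1; E(K, 0x1) = 0xD.
C[4]: P[4] ⊕ 0xD = 0xB; E(K, 0xB) = 0x7.
C[5]: P[5] ⊕ 0x7 = 0xC; E(K, 0xC) = 0xA.

C[1] = 0xD, C[2] = 0xE, C[3] = 0xD, C[4] = 0x7, C[5] = 0xA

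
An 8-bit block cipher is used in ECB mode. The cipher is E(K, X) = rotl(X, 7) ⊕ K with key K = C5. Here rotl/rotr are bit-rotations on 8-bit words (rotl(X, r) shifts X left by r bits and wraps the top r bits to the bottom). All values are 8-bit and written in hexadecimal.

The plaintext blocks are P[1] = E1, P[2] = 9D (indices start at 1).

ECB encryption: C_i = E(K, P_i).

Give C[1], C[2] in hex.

C[1] = 35, C[2] = 0B

C[1]: E(K, E1) = 35.
C[2]: E(K, 9D) = 0B.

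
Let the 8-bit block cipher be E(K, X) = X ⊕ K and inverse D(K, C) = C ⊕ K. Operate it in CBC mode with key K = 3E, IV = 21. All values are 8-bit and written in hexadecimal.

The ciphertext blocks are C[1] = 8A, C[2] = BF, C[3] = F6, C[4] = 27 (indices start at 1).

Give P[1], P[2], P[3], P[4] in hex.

CBC decryption: P_i = D(K, C_i) ⊕ C_{i−1}, with C_{0} = IV.
P[1]: D(K, 8A) = B4; B4 ⊕ 21 = 95.
P[2]: D(K, BF) = 81; 81 ⊕ 8A = 0B.
P[3]: D(K, F6) = C8; C8 ⊕ BF = 77.
P[4]: D(K, 27) = 19; 19 ⊕ F6 = EF.

P[1] = 95, P[2] = 0B, P[3] = 77, P[4] = EF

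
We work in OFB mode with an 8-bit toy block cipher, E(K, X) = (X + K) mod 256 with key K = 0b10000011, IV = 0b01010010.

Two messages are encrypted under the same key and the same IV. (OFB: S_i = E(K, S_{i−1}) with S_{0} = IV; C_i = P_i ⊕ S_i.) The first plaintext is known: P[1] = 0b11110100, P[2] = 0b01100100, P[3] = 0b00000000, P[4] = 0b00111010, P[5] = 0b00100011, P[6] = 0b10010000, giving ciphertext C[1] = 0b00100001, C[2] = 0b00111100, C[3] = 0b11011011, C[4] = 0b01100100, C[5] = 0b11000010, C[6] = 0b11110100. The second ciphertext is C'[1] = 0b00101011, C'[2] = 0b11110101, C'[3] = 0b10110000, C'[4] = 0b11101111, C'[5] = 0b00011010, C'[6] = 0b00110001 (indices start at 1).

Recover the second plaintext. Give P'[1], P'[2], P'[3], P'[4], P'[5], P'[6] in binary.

P'[1] = 0b11111110, P'[2] = 0b10101101, P'[3] = 0b01101011, P'[4] = 0b10110001, P'[5] = 0b11111011, P'[6] = 0b01010101

In OFB with a reused IV, both messages share the same keystream S_i, so C_i ⊕ C'_i = P_i ⊕ P'_i and thus P'_i = P_i ⊕ C_i ⊕ C'_i.
P'[1]: 0b11110100 ⊕ 0b00100001 ⊕ 0b00101011 = 0b11111110.
P'[2]: 0b01100100 ⊕ 0b00111100 ⊕ 0b11110101 = 0b10101101.
P'[3]: 0b00000000 ⊕ 0b11011011 ⊕ 0b10110000 = 0b01101011.
P'[4]: 0b00111010 ⊕ 0b01100100 ⊕ 0b11101111 = 0b10110001.
P'[5]: 0b00100011 ⊕ 0b11000010 ⊕ 0b00011010 = 0b11111011.
P'[6]: 0b10010000 ⊕ 0b11110100 ⊕ 0b00110001 = 0b01010101.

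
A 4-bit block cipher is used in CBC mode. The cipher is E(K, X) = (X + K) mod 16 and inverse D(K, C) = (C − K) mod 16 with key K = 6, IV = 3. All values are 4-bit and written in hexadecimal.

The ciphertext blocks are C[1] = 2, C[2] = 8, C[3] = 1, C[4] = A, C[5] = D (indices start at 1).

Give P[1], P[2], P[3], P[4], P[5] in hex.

P[1] = F, P[2] = 0, P[3] = 3, P[4] = 5, P[5] = D

CBC decryption: P_i = D(K, C_i) ⊕ C_{i−1}, with C_{0} = IV.
P[1]: D(K, 2) = C; C ⊕ 3 = F.
P[2]: D(K, 8) = 2; 2 ⊕ 2 = 0.
P[3]: D(K, 1) = B; B ⊕ 8 = 3.
P[4]: D(K, A) = 4; 4 ⊕ 1 = 5.
P[5]: D(K, D) = 7; 7 ⊕ A = D.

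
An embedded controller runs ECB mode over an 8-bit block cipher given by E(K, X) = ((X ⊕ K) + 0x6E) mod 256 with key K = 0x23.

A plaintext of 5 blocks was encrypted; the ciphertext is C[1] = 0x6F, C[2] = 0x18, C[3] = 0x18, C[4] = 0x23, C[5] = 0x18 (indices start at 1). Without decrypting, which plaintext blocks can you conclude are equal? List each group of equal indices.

ECB encrypts each block independently with the same key, so equal ciphertext blocks imply equal plaintext blocks.
C[2] = C[3] = C[5] = 0x18, so P[2] = P[3] = P[5].

P[2] = P[3] = P[5]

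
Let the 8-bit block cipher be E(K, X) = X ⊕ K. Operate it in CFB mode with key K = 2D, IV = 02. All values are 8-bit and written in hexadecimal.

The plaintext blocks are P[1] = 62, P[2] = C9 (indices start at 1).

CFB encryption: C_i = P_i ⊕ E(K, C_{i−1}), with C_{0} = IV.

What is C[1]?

C[1] = 4D

C[1]: E(K, 02) = 2F; 62 ⊕ 2F = 4D.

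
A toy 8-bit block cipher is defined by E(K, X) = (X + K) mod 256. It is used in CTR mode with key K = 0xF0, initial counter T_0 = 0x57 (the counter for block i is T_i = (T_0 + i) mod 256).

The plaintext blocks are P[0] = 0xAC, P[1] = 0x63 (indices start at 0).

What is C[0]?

CTR encryption: S_i = E(K, T_i) where T_i is the counter for block i; C_i = P_i ⊕ S_i.
C[0]: T = 0x57, S = E(K, T) = 0x47; 0xAC ⊕ 0x47 = 0xEB.

C[0] = 0xEB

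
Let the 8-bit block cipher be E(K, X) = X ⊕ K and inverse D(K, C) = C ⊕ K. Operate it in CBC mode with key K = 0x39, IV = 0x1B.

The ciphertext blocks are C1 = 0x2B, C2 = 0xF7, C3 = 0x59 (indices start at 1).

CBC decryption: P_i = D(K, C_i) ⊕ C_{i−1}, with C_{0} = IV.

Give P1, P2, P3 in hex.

P1: D(K, 0x2B) = 0x12; 0x12 ⊕ 0x1B = 0x09.
P2: D(K, 0xF7) = 0xCE; 0xCE ⊕ 0x2B = 0xE5.
P3: D(K, 0x59) = 0x60; 0x60 ⊕ 0xF7 = 0x97.

P1 = 0x09, P2 = 0xE5, P3 = 0x97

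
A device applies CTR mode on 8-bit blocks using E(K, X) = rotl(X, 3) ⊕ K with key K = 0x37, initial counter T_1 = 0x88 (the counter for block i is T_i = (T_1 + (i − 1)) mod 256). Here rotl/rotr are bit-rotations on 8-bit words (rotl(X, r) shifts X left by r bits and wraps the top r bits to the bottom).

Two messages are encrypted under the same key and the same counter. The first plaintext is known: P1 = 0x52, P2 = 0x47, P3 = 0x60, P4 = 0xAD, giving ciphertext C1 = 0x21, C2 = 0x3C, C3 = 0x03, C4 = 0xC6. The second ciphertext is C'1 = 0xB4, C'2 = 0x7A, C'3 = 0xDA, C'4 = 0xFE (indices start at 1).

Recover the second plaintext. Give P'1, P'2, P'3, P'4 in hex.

In CTR with a reused counter, both messages share the same keystream S_i, so C_i ⊕ C'_i = P_i ⊕ P'_i and thus P'_i = P_i ⊕ C_i ⊕ C'_i.
P'1: 0x52 ⊕ 0x21 ⊕ 0xB4 = 0xC7.
P'2: 0x47 ⊕ 0x3C ⊕ 0x7A = 0x01.
P'3: 0x60 ⊕ 0x03 ⊕ 0xDA = 0xB9.
P'4: 0xAD ⊕ 0xC6 ⊕ 0xFE = 0x95.

P'1 = 0xC7, P'2 = 0x01, P'3 = 0xB9, P'4 = 0x95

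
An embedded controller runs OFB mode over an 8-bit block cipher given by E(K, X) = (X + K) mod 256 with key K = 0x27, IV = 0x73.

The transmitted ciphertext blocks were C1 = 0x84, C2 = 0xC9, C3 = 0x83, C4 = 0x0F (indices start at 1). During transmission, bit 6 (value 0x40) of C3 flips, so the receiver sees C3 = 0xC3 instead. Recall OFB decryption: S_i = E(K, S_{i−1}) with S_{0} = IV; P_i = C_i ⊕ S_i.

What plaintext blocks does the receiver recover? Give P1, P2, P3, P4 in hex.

P1 = 0x1E, P2 = 0x08, P3 = 0x2B, P4 = 0x00

Only C3 changed, to 0xC3. In OFB, a change in C_i flips the same bit in P_i only; the keystream is unaffected. Decrypting the received ciphertext:
P1: S = E(K, 0x73) = 0x9A; 0x84 ⊕ 0x9A = 0x1E.
P2: S = E(K, 0x9A) = 0xC1; 0xC9 ⊕ 0xC1 = 0x08.
P3: S = E(K, 0xC1) = 0xE8; 0xC3 ⊕ 0xE8 = 0x2B.
P4: S = E(K, 0xE8) = 0x0F; 0x0F ⊕ 0x0F = 0x00.
Blocks that differ from the original plaintext: P3.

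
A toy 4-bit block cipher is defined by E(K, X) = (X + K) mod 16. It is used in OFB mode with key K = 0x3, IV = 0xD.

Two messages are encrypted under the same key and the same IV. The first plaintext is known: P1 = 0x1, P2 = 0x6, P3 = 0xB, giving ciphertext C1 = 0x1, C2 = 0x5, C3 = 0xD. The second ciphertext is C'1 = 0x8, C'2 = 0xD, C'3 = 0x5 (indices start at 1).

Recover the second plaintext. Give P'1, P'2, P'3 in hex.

P'1 = 0x8, P'2 = 0xE, P'3 = 0x3

In OFB with a reused IV, both messages share the same keystream S_i, so C_i ⊕ C'_i = P_i ⊕ P'_i and thus P'_i = P_i ⊕ C_i ⊕ C'_i.
P'1: 0x1 ⊕ 0x1 ⊕ 0x8 = 0x8.
P'2: 0x6 ⊕ 0x5 ⊕ 0xD = 0xE.
P'3: 0xB ⊕ 0xD ⊕ 0x5 = 0x3.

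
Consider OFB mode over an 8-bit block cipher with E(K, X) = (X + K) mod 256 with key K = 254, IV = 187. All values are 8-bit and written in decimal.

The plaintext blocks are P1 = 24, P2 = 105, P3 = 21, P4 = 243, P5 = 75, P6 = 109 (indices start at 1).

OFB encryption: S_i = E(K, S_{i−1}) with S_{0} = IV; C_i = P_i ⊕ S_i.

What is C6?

C6 = 194

C1: S = E(K, 187) = 185; 24 ⊕ 185 = 161.
C2: S = E(K, 185) = 183; 105 ⊕ 183 = 222.
C3: S = E(K, 183) = 181; 21 ⊕ 181 = 160.
C4: S = E(K, 181) = 179; 243 ⊕ 179 = 64.
C5: S = E(K, 179) = 177; 75 ⊕ 177 = 250.
C6: S = E(K, 177) = 175; 109 ⊕ 175 = 194.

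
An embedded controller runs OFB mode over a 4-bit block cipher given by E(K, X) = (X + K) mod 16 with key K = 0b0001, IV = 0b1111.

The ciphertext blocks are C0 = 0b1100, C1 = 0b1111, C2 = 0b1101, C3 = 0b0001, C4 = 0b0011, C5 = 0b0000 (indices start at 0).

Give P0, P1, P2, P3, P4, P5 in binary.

P0 = 0b1100, P1 = 0b1110, P2 = 0b1111, P3 = 0b0010, P4 = 0b0111, P5 = 0b0101

OFB decryption: S_i = E(K, S_{i−1}) with S_{−1} = IV; P_i = C_i ⊕ S_i.
P0: S = E(K, 0b1111) = 0b0000; 0b1100 ⊕ 0b0000 = 0b1100.
P1: S = E(K, 0b0000) = 0b0001; 0b1111 ⊕ 0b0001 = 0b1110.
P2: S = E(K, 0b0001) = 0b0010; 0b1101 ⊕ 0b0010 = 0b1111.
P3: S = E(K, 0b0010) = 0b0011; 0b0001 ⊕ 0b0011 = 0b0010.
P4: S = E(K, 0b0011) = 0b0100; 0b0011 ⊕ 0b0100 = 0b0111.
P5: S = E(K, 0b0100) = 0b0101; 0b0000 ⊕ 0b0101 = 0b0101.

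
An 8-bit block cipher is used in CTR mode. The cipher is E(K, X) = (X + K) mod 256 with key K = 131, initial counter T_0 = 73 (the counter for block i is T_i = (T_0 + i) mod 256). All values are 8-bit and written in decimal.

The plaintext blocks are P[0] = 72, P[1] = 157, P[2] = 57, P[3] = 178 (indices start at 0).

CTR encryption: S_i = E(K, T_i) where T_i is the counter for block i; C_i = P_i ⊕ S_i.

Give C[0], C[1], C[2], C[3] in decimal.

C[0] = 132, C[1] = 80, C[2] = 247, C[3] = 125

C[0]: T = 73, S = E(K, T) = 204; 72 ⊕ 204 = 132.
C[1]: T = 74, S = E(K, T) = 205; 157 ⊕ 205 = 80.
C[2]: T = 75, S = E(K, T) = 206; 57 ⊕ 206 = 247.
C[3]: T = 76, S = E(K, T) = 207; 178 ⊕ 207 = 125.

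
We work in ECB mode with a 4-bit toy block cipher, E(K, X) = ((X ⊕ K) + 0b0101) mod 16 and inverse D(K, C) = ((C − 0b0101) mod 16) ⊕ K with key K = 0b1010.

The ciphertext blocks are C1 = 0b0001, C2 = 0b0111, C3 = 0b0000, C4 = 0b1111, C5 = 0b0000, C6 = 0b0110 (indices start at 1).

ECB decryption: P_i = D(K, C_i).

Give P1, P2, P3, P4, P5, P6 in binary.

P1: D(K, 0b0001) = 0b0110.
P2: D(K, 0b0111) = 0b1000.
P3: D(K, 0b0000) = 0b0001.
P4: D(K, 0b1111) = 0b0000.
P5: D(K, 0b0000) = 0b0001.
P6: D(K, 0b0110) = 0b1011.

P1 = 0b0110, P2 = 0b1000, P3 = 0b0001, P4 = 0b0000, P5 = 0b0001, P6 = 0b1011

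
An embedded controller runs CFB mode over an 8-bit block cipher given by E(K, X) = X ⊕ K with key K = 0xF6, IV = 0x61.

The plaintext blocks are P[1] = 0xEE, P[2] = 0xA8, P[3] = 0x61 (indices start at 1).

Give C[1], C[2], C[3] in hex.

CFB encryption: C_i = P_i ⊕ E(K, C_{i−1}), with C_{0} = IV.
C[1]: E(K, 0x61) = 0x97; 0xEE ⊕ 0x97 = 0x79.
C[2]: E(K, 0x79) = 0x8F; 0xA8 ⊕ 0x8F = 0x27.
C[3]: E(K, 0x27) = 0xD1; 0x61 ⊕ 0xD1 = 0xB0.

C[1] = 0x79, C[2] = 0x27, C[3] = 0xB0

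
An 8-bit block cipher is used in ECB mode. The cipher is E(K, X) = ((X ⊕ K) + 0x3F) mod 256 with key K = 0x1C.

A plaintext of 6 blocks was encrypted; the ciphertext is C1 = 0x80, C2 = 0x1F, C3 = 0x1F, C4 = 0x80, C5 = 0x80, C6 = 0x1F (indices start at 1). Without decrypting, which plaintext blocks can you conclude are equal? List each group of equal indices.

P1 = P4 = P5; P2 = P3 = P6

ECB encrypts each block independently with the same key, so equal ciphertext blocks imply equal plaintext blocks.
C1 = C4 = C5 = 0x80, so P1 = P4 = P5.
C2 = C3 = C6 = 0x1F, so P2 = P3 = P6.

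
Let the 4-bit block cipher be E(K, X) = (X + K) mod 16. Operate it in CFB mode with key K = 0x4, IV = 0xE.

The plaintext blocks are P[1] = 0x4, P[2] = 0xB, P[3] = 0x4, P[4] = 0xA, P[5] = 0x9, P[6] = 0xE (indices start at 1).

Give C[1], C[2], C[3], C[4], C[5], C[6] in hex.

C[1] = 0x6, C[2] = 0x1, C[3] = 0x1, C[4] = 0xF, C[5] = 0xA, C[6] = 0x0

CFB encryption: C_i = P_i ⊕ E(K, C_{i−1}), with C_{0} = IV.
C[1]: E(K, 0xE) = 0x2; 0x4 ⊕ 0x2 = 0x6.
C[2]: E(K, 0x6) = 0xA; 0xB ⊕ 0xA = 0x1.
C[3]: E(K, 0x1) = 0x5; 0x4 ⊕ 0x5 = 0x1.
C[4]: E(K, 0x1) = 0x5; 0xA ⊕ 0x5 = 0xF.
C[5]: E(K, 0xF) = 0x3; 0x9 ⊕ 0x3 = 0xA.
C[6]: E(K, 0xA) = 0xE; 0xE ⊕ 0xE = 0x0.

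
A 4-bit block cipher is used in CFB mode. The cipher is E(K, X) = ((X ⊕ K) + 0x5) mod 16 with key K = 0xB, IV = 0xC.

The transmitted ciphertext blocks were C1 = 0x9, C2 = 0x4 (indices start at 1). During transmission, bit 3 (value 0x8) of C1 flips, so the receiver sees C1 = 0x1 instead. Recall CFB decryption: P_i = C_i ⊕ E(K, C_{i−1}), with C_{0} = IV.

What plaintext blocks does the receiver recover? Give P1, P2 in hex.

P1 = 0xD, P2 = 0xB

Only C1 changed, to 0x1. In CFB, a change in C_i flips the same bit in P_i and garbles P_{i+1}. Decrypting the received ciphertext:
P1: E(K, 0xC) = 0xC; 0x1 ⊕ 0xC = 0xD.
P2: E(K, 0x1) = 0xF; 0x4 ⊕ 0xF = 0xB.
Blocks that differ from the original plaintext: P1, P2.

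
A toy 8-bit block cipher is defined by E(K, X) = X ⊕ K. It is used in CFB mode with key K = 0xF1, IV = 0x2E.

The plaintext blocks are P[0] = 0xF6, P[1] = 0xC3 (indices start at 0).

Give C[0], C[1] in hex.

CFB encryption: C_i = P_i ⊕ E(K, C_{i−1}), with C_{−1} = IV.
C[0]: E(K, 0x2E) = 0xDF; 0xF6 ⊕ 0xDF = 0x29.
C[1]: E(K, 0x29) = 0xD8; 0xC3 ⊕ 0xD8 = 0x1B.

C[0] = 0x29, C[1] = 0x1B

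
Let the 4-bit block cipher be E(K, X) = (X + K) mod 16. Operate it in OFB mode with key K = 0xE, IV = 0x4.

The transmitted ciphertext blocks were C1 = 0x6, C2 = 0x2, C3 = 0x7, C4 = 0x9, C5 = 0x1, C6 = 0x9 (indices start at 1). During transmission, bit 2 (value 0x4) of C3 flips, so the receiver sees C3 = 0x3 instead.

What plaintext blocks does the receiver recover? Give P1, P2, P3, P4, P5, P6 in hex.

P1 = 0x4, P2 = 0x2, P3 = 0xD, P4 = 0x5, P5 = 0xB, P6 = 0x1

OFB decryption: S_i = E(K, S_{i−1}) with S_{0} = IV; P_i = C_i ⊕ S_i.
Only C3 changed, to 0x3. In OFB, a change in C_i flips the same bit in P_i only; the keystream is unaffected. Decrypting the received ciphertext:
P1: S = E(K, 0x4) = 0x2; 0x6 ⊕ 0x2 = 0x4.
P2: S = E(K, 0x2) = 0x0; 0x2 ⊕ 0x0 = 0x2.
P3: S = E(K, 0x0) = 0xE; 0x3 ⊕ 0xE = 0xD.
P4: S = E(K, 0xE) = 0xC; 0x9 ⊕ 0xC = 0x5.
P5: S = E(K, 0xC) = 0xA; 0x1 ⊕ 0xA = 0xB.
P6: S = E(K, 0xA) = 0x8; 0x9 ⊕ 0x8 = 0x1.
Blocks that differ from the original plaintext: P3.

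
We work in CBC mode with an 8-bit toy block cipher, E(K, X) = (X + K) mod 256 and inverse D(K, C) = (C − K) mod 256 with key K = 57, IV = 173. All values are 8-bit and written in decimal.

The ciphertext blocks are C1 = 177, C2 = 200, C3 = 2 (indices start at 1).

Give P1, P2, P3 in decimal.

P1 = 213, P2 = 62, P3 = 1

CBC decryption: P_i = D(K, C_i) ⊕ C_{i−1}, with C_{0} = IV.
P1: D(K, 177) = 120; 120 ⊕ 173 = 213.
P2: D(K, 200) = 143; 143 ⊕ 177 = 62.
P3: D(K, 2) = 201; 201 ⊕ 200 = 1.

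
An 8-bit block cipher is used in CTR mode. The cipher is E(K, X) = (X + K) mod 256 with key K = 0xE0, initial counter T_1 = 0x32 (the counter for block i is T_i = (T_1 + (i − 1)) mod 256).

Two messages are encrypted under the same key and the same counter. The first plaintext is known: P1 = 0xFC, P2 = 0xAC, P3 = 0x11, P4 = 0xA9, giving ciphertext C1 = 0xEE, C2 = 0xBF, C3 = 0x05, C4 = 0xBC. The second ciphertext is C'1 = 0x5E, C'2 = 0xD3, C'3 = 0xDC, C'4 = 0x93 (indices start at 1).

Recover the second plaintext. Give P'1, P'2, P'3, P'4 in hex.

P'1 = 0x4C, P'2 = 0xC0, P'3 = 0xC8, P'4 = 0x86

In CTR with a reused counter, both messages share the same keystream S_i, so C_i ⊕ C'_i = P_i ⊕ P'_i and thus P'_i = P_i ⊕ C_i ⊕ C'_i.
P'1: 0xFC ⊕ 0xEE ⊕ 0x5E = 0x4C.
P'2: 0xAC ⊕ 0xBF ⊕ 0xD3 = 0xC0.
P'3: 0x11 ⊕ 0x05 ⊕ 0xDC = 0xC8.
P'4: 0xA9 ⊕ 0xBC ⊕ 0x93 = 0x86.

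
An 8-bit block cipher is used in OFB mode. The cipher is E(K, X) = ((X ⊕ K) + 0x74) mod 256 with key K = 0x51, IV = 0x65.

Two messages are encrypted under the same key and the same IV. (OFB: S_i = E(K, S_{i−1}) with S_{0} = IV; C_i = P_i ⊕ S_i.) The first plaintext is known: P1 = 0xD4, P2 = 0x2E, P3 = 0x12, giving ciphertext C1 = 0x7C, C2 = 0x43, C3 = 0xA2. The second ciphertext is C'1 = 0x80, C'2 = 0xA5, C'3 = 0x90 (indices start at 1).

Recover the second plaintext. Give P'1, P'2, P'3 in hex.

In OFB with a reused IV, both messages share the same keystream S_i, so C_i ⊕ C'_i = P_i ⊕ P'_i and thus P'_i = P_i ⊕ C_i ⊕ C'_i.
P'1: 0xD4 ⊕ 0x7C ⊕ 0x80 = 0x28.
P'2: 0x2E ⊕ 0x43 ⊕ 0xA5 = 0xC8.
P'3: 0x12 ⊕ 0xA2 ⊕ 0x90 = 0x20.

P'1 = 0x28, P'2 = 0xC8, P'3 = 0x20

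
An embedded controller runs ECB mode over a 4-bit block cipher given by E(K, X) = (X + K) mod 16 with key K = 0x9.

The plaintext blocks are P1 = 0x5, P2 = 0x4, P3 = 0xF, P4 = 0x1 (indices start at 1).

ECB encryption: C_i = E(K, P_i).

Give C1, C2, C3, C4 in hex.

C1: E(K, 0x5) = 0xE.
C2: E(K, 0x4) = 0xD.
C3: E(K, 0xF) = 0x8.
C4: E(K, 0x1) = 0xA.

C1 = 0xE, C2 = 0xD, C3 = 0x8, C4 = 0xA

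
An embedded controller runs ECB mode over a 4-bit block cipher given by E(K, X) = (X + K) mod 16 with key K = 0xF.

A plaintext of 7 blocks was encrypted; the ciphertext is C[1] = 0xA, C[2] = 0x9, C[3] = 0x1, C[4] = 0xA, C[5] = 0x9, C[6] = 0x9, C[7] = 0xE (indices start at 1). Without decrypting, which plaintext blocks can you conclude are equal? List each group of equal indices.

P[1] = P[4]; P[2] = P[5] = P[6]

ECB encrypts each block independently with the same key, so equal ciphertext blocks imply equal plaintext blocks.
C[1] = C[4] = 0xA, so P[1] = P[4].
C[2] = C[5] = C[6] = 0x9, so P[2] = P[5] = P[6].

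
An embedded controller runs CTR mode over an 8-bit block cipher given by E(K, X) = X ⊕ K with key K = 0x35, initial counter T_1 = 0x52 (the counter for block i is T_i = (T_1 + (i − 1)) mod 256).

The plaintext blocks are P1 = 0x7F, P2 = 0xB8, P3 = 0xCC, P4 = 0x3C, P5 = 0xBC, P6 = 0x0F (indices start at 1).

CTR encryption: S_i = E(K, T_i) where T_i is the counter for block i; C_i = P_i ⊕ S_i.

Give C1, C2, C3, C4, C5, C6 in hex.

C1: T = 0x52, S = E(K, T) = 0x67; 0x7F ⊕ 0x67 = 0x18.
C2: T = 0x53, S = E(K, T) = 0x66; 0xB8 ⊕ 0x66 = 0xDE.
C3: T = 0x54, S = E(K, T) = 0x61; 0xCC ⊕ 0x61 = 0xAD.
C4: T = 0x55, S = E(K, T) = 0x60; 0x3C ⊕ 0x60 = 0x5C.
C5: T = 0x56, S = E(K, T) = 0x63; 0xBC ⊕ 0x63 = 0xDF.
C6: T = 0x57, S = E(K, T) = 0x62; 0x0F ⊕ 0x62 = 0x6D.

C1 = 0x18, C2 = 0xDE, C3 = 0xAD, C4 = 0x5C, C5 = 0xDF, C6 = 0x6D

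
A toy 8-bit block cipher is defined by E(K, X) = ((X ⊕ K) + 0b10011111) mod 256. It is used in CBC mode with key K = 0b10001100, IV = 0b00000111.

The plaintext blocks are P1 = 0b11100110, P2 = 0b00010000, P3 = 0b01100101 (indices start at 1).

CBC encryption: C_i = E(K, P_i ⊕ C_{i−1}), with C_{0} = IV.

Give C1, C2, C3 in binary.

C1 = 0b00001100, C2 = 0b00101111, C3 = 0b01100101

C1: P1 ⊕ 0b00000111 = 0b11100001; E(K, 0b11100001) = 0b00001100.
C2: P2 ⊕ 0b00001100 = 0b00011100; E(K, 0b00011100) = 0b00101111.
C3: P3 ⊕ 0b00101111 = 0b01001010; E(K, 0b01001010) = 0b01100101.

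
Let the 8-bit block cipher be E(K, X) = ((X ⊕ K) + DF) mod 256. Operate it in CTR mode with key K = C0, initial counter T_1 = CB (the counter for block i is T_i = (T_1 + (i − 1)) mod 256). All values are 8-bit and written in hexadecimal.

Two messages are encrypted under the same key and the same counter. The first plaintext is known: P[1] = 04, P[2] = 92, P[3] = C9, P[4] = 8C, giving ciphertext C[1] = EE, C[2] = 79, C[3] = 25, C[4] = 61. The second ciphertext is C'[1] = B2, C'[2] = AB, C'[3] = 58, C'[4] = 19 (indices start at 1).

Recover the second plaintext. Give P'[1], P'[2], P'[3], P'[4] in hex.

In CTR with a reused counter, both messages share the same keystream S_i, so C_i ⊕ C'_i = P_i ⊕ P'_i and thus P'_i = P_i ⊕ C_i ⊕ C'_i.
P'[1]: 04 ⊕ EE ⊕ B2 = 58.
P'[2]: 92 ⊕ 79 ⊕ AB = 40.
P'[3]: C9 ⊕ 25 ⊕ 58 = B4.
P'[4]: 8C ⊕ 61 ⊕ 19 = F4.

P'[1] = 58, P'[2] = 40, P'[3] = B4, P'[4] = F4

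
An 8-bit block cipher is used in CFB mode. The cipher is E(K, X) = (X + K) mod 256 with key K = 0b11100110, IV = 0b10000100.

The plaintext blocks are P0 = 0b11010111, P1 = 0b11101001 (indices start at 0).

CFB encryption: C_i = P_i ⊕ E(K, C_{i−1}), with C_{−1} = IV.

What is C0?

C0 = 0b10111101

C0: E(K, 0b10000100) = 0b01101010; 0b11010111 ⊕ 0b01101010 = 0b10111101.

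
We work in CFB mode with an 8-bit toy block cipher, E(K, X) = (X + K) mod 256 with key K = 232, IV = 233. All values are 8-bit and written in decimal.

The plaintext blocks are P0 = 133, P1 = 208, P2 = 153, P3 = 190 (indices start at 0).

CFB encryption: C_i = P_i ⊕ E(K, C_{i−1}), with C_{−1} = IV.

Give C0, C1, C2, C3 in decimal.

C0: E(K, 233) = 209; 133 ⊕ 209 = 84.
C1: E(K, 84) = 60; 208 ⊕ 60 = 236.
C2: E(K, 236) = 212; 153 ⊕ 212 = 77.
C3: E(K, 77) = 53; 190 ⊕ 53 = 139.

C0 = 84, C1 = 236, C2 = 77, C3 = 139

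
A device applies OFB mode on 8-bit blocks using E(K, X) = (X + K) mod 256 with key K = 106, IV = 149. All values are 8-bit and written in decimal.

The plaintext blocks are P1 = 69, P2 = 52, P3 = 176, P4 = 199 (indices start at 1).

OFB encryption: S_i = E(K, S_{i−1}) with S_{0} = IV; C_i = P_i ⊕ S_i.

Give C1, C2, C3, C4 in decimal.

C1: S = E(K, 149) = 255; 69 ⊕ 255 = 186.
C2: S = E(K, 255) = 105; 52 ⊕ 105 = 93.
C3: S = E(K, 105) = 211; 176 ⊕ 211 = 99.
C4: S = E(K, 211) = 61; 199 ⊕ 61 = 250.

C1 = 186, C2 = 93, C3 = 99, C4 = 250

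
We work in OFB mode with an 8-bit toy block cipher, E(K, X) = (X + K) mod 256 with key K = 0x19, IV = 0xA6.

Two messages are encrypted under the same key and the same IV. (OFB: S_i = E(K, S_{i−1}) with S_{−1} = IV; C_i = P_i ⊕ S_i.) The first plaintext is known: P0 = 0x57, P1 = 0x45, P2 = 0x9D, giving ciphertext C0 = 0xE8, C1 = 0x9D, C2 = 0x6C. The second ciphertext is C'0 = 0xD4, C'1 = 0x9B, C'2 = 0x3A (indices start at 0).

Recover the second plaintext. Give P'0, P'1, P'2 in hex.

P'0 = 0x6B, P'1 = 0x43, P'2 = 0xCB

In OFB with a reused IV, both messages share the same keystream S_i, so C_i ⊕ C'_i = P_i ⊕ P'_i and thus P'_i = P_i ⊕ C_i ⊕ C'_i.
P'0: 0x57 ⊕ 0xE8 ⊕ 0xD4 = 0x6B.
P'1: 0x45 ⊕ 0x9D ⊕ 0x9B = 0x43.
P'2: 0x9D ⊕ 0x6C ⊕ 0x3A = 0xCB.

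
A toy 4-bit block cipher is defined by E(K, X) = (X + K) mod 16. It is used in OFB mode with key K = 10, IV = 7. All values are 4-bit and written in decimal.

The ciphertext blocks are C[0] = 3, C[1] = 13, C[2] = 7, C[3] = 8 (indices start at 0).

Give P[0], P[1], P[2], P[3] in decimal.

P[0] = 2, P[1] = 6, P[2] = 2, P[3] = 7

OFB decryption: S_i = E(K, S_{i−1}) with S_{−1} = IV; P_i = C_i ⊕ S_i.
P[0]: S = E(K, 7) = 1; 3 ⊕ 1 = 2.
P[1]: S = E(K, 1) = 11; 13 ⊕ 11 = 6.
P[2]: S = E(K, 11) = 5; 7 ⊕ 5 = 2.
P[3]: S = E(K, 5) = 15; 8 ⊕ 15 = 7.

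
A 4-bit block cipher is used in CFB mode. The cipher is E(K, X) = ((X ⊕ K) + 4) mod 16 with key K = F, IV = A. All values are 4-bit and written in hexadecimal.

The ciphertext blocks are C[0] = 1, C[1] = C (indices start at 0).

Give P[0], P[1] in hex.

P[0] = 8, P[1] = E

CFB decryption: P_i = C_i ⊕ E(K, C_{i−1}), with C_{−1} = IV.
P[0]: E(K, A) = 9; 1 ⊕ 9 = 8.
P[1]: E(K, 1) = 2; C ⊕ 2 = E.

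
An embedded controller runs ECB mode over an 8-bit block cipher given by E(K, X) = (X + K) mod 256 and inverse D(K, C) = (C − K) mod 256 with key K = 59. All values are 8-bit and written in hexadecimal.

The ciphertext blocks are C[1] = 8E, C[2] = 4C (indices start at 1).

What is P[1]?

ECB decryption: P_i = D(K, C_i).
P[1]: D(K, 8E) = 35.

P[1] = 35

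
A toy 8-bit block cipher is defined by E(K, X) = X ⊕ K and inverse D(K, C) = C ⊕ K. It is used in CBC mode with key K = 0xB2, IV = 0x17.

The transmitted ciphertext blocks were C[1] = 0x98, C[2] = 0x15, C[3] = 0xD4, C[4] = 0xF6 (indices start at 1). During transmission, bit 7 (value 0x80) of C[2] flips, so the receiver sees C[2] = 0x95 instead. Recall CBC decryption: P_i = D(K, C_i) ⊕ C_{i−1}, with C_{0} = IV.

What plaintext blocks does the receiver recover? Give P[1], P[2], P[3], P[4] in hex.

Only C[2] changed, to 0x95. In CBC, a change in C_i garbles P_i and flips the same bit in P_{i+1}. Decrypting the received ciphertext:
P[1]: D(K, 0x98) = 0x2A; 0x2A ⊕ 0x17 = 0x3D.
P[2]: D(K, 0x95) = 0x27; 0x27 ⊕ 0x98 = 0xBF.
P[3]: D(K, 0xD4) = 0x66; 0x66 ⊕ 0x95 = 0xF3.
P[4]: D(K, 0xF6) = 0x44; 0x44 ⊕ 0xD4 = 0x90.
Blocks that differ from the original plaintext: P[2], P[3].

P[1] = 0x3D, P[2] = 0xBF, P[3] = 0xF3, P[4] = 0x90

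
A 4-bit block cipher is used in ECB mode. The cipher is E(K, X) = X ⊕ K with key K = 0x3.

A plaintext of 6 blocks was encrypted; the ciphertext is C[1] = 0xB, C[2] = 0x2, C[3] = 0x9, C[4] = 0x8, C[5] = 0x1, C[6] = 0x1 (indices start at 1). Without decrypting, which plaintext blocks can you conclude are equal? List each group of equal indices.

ECB encrypts each block independently with the same key, so equal ciphertext blocks imply equal plaintext blocks.
C[5] = C[6] = 0x1, so P[5] = P[6].

P[5] = P[6]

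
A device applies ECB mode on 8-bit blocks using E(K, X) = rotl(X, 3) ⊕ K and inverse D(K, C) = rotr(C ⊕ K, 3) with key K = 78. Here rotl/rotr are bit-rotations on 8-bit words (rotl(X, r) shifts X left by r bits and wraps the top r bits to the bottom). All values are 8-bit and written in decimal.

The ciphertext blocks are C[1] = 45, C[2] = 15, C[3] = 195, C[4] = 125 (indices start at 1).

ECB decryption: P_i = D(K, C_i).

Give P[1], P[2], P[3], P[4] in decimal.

P[1]: D(K, 45) = 108.
P[2]: D(K, 15) = 40.
P[3]: D(K, 195) = 177.
P[4]: D(K, 125) = 102.

P[1] = 108, P[2] = 40, P[3] = 177, P[4] = 102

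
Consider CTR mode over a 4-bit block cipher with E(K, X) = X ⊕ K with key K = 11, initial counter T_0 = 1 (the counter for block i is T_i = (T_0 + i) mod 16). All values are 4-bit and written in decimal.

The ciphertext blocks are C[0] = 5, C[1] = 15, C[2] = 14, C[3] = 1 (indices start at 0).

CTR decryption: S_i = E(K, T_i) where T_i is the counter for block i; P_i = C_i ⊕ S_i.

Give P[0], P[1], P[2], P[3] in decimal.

P[0] = 15, P[1] = 6, P[2] = 6, P[3] = 14

P[0]: T = 1, S = E(K, T) = 10; 5 ⊕ 10 = 15.
P[1]: T = 2, S = E(K, T) = 9; 15 ⊕ 9 = 6.
P[2]: T = 3, S = E(K, T) = 8; 14 ⊕ 8 = 6.
P[3]: T = 4, S = E(K, T) = 15; 1 ⊕ 15 = 14.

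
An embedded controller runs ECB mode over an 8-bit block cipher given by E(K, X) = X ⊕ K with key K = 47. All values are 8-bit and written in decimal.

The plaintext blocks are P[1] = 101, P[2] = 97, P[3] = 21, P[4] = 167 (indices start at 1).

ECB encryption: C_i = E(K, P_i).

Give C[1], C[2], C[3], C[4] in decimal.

C[1]: E(K, 101) = 74.
C[2]: E(K, 97) = 78.
C[3]: E(K, 21) = 58.
C[4]: E(K, 167) = 136.

C[1] = 74, C[2] = 78, C[3] = 58, C[4] = 136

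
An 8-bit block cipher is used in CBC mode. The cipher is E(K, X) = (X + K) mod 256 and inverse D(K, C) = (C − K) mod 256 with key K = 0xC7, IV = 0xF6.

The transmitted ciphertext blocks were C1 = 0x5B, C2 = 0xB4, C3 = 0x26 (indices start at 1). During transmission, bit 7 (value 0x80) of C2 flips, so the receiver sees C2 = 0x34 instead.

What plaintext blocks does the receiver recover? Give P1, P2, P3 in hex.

P1 = 0x62, P2 = 0x36, P3 = 0x6B

CBC decryption: P_i = D(K, C_i) ⊕ C_{i−1}, with C_{0} = IV.
Only C2 changed, to 0x34. In CBC, a change in C_i garbles P_i and flips the same bit in P_{i+1}. Decrypting the received ciphertext:
P1: D(K, 0x5B) = 0x94; 0x94 ⊕ 0xF6 = 0x62.
P2: D(K, 0x34) = 0x6D; 0x6D ⊕ 0x5B = 0x36.
P3: D(K, 0x26) = 0x5F; 0x5F ⊕ 0x34 = 0x6B.
Blocks that differ from the original plaintext: P2, P3.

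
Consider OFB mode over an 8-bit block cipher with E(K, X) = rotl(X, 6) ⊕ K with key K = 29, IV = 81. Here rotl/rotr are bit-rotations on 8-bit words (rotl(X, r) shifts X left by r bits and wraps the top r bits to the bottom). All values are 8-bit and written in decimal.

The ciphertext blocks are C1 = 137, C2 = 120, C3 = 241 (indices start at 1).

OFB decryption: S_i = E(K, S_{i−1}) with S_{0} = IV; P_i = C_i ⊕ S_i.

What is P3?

P3 = 63

P1: S = E(K, 81) = 73; 137 ⊕ 73 = 192.
P2: S = E(K, 73) = 79; 120 ⊕ 79 = 55.
P3: S = E(K, 79) = 206; 241 ⊕ 206 = 63.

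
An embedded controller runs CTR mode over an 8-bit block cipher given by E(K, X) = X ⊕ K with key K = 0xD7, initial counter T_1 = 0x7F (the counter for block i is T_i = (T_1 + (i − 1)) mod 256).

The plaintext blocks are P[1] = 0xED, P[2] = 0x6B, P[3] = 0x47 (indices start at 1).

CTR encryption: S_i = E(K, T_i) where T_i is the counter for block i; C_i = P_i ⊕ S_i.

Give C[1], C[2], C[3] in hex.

C[1]: T = 0x7F, S = E(K, T) = 0xA8; 0xED ⊕ 0xA8 = 0x45.
C[2]: T = 0x80, S = E(K, T) = 0x57; 0x6B ⊕ 0x57 = 0x3C.
C[3]: T = 0x81, S = E(K, T) = 0x56; 0x47 ⊕ 0x56 = 0x11.

C[1] = 0x45, C[2] = 0x3C, C[3] = 0x11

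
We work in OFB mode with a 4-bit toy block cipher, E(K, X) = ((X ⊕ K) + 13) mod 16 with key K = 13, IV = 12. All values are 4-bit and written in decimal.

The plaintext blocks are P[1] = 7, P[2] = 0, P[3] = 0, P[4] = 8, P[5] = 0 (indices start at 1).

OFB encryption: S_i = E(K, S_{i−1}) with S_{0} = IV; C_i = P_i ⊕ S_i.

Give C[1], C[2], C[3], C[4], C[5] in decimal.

C[1]: S = E(K, 12) = 14; 7 ⊕ 14 = 9.
C[2]: S = E(K, 14) = 0; 0 ⊕ 0 = 0.
C[3]: S = E(K, 0) = 10; 0 ⊕ 10 = 10.
C[4]: S = E(K, 10) = 4; 8 ⊕ 4 = 12.
C[5]: S = E(K, 4) = 6; 0 ⊕ 6 = 6.

C[1] = 9, C[2] = 0, C[3] = 10, C[4] = 12, C[5] = 6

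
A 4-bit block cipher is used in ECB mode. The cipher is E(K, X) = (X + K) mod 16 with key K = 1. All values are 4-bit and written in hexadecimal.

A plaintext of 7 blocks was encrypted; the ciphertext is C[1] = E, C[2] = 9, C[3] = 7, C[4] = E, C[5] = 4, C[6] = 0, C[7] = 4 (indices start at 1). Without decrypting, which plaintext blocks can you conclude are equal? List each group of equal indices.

P[1] = P[4]; P[5] = P[7]

ECB encrypts each block independently with the same key, so equal ciphertext blocks imply equal plaintext blocks.
C[1] = C[4] = E, so P[1] = P[4].
C[5] = C[7] = 4, so P[5] = P[7].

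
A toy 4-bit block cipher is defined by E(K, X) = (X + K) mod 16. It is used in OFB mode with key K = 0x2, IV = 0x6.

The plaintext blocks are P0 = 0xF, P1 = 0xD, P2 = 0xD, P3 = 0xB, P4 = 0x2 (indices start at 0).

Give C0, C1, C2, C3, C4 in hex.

C0 = 0x7, C1 = 0x7, C2 = 0x1, C3 = 0x5, C4 = 0x2

OFB encryption: S_i = E(K, S_{i−1}) with S_{−1} = IV; C_i = P_i ⊕ S_i.
C0: S = E(K, 0x6) = 0x8; 0xF ⊕ 0x8 = 0x7.
C1: S = E(K, 0x8) = 0xA; 0xD ⊕ 0xA = 0x7.
C2: S = E(K, 0xA) = 0xC; 0xD ⊕ 0xC = 0x1.
C3: S = E(K, 0xC) = 0xE; 0xB ⊕ 0xE = 0x5.
C4: S = E(K, 0xE) = 0x0; 0x2 ⊕ 0x0 = 0x2.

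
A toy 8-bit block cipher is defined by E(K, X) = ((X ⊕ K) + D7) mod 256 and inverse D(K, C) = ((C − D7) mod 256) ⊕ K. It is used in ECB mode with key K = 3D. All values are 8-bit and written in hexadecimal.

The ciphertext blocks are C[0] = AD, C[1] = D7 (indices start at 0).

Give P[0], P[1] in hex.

P[0] = EB, P[1] = 3D

ECB decryption: P_i = D(K, C_i).
P[0]: D(K, AD) = EB.
P[1]: D(K, D7) = 3D.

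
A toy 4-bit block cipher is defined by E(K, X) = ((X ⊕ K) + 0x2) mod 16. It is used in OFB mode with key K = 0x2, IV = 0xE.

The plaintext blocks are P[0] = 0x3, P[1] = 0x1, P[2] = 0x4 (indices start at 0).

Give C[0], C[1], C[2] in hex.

C[0] = 0xD, C[1] = 0xF, C[2] = 0xA

OFB encryption: S_i = E(K, S_{i−1}) with S_{−1} = IV; C_i = P_i ⊕ S_i.
C[0]: S = E(K, 0xE) = 0xE; 0x3 ⊕ 0xE = 0xD.
C[1]: S = E(K, 0xE) = 0xE; 0x1 ⊕ 0xE = 0xF.
C[2]: S = E(K, 0xE) = 0xE; 0x4 ⊕ 0xE = 0xA.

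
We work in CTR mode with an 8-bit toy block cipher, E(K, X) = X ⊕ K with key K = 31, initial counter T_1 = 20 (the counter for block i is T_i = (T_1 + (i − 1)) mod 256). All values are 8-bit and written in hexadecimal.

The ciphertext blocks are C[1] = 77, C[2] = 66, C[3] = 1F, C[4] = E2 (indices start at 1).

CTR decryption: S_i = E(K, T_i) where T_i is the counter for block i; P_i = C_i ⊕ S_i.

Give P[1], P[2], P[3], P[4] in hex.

P[1] = 66, P[2] = 76, P[3] = 0C, P[4] = F0

P[1]: T = 20, S = E(K, T) = 11; 77 ⊕ 11 = 66.
P[2]: T = 21, S = E(K, T) = 10; 66 ⊕ 10 = 76.
P[3]: T = 22, S = E(K, T) = 13; 1F ⊕ 13 = 0C.
P[4]: T = 23, S = E(K, T) = 12; E2 ⊕ 12 = F0.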